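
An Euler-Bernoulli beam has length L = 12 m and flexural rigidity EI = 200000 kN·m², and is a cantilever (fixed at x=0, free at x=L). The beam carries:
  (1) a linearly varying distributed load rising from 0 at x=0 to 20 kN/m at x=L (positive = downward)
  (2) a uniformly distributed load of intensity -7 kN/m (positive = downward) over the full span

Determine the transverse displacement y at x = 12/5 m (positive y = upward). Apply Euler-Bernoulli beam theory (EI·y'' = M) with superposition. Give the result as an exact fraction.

y(12/5) = -119313/19531250 m

Load 1 — triangular load w₀=20 kN/m (0→w₀ over full span):
  y_1 = (w₀Lx³/12-w₀L²x²/6-w₀x⁵/(120L))/EI = (20·12·(12/5)³/12-20·12²·(12/5)²/6-20·(12/5)⁵/(120·12))/200000 = -121554/9765625 m
Load 2 — uniform load w=-7 kN/m over full span:
  y_2 = -wx²(x²-4Lx+6L²)/(24EI) = -(-7)·(12/5)²·((12/5)²-4·12·(12/5)+6·12²)/(24·200000) = 24759/3906250 m
Superposition: y = Σ y_i = -119313/19531250 m ≈ -0.006109 m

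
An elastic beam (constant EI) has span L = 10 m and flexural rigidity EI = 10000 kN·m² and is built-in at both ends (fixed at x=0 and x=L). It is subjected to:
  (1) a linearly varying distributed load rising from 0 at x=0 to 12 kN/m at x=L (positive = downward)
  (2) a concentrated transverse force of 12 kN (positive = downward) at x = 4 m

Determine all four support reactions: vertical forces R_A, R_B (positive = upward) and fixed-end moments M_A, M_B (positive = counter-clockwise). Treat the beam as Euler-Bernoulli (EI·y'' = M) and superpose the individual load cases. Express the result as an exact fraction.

R_A = 3222/125 kN, M_A = 1432/25 kN·m, R_B = 5778/125 kN, M_B = -1788/25 kN·m

Load 1 — triangular load w₀=12 kN/m (0→w₀ over full span):
  R_A = 3w₀L/20 = 3·12·10/20 = 18 kN
  M_A = w₀L²/30 = 12·10²/30 = 40 kN·m
  R_B = 7w₀L/20 = 7·12·10/20 = 42 kN
  M_B = -w₀L²/20 = -12·10²/20 = -60 kN·m
Load 2 — point force P=12 kN at a=4 m (b=L-a=6):
  R_A = Pb²(3a+b)/L³ = 12·6²·(3·4+6)/10³ = 972/125 kN
  M_A = Pab²/L² = 12·4·6²/10² = 432/25 kN·m
  R_B = Pa²(a+3b)/L³ = 12·4²·(4+3·6)/10³ = 528/125 kN
  M_B = -Pa²b/L² = -12·4²·6/10² = -288/25 kN·m
Superposition: R_A = 3222/125 kN, M_A = 1432/25 kN·m, R_B = 5778/125 kN, M_B = -1788/25 kN·m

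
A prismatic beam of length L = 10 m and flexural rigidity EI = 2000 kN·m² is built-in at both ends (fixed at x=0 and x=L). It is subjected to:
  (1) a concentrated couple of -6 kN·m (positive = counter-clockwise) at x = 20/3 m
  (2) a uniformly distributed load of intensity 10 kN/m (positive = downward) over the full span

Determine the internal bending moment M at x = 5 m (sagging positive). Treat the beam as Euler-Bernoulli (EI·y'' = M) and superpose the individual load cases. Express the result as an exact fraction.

M(5) = 119/3 kN·m

Load 1 — applied couple M₀=-6 kN·m at a=20/3 m (b=L-a=10/3):
  M_1 = R_Ax - M_A  [x≤a] with R_A=-4/5, M_A=-2 = (-4/5)·5 - (-2) = -2 kN·m
Load 2 — uniform load w=10 kN/m over full span:
  M_2 = wLx/2 - wL²/12 - wx²/2 = 10·10·5/2 - 10·10²/12 - 10·5²/2 = 125/3 kN·m
Superposition: M = Σ M_i = 119/3 kN·m ≈ 39.666667 kN·m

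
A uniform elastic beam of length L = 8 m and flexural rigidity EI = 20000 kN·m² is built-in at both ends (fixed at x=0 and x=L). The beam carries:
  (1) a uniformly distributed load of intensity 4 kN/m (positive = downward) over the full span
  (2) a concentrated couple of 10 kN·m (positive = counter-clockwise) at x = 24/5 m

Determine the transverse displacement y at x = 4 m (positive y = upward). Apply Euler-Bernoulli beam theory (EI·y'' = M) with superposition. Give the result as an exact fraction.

y(4) = -23/9375 m

Load 1 — uniform load w=4 kN/m over full span:
  y_1 = -wx²(L-x)²/(24EI) = -4·4²·(8-4)²/(24·20000) = -4/1875 m
Load 2 — applied couple M₀=10 kN·m at a=24/5 m (b=L-a=16/5):
  y_2 = (R_Ax³/6 - M_Ax²/2)/EI  [x≤a] with R_A=9/5, M_A=16/5 = ((9/5)·4³/6 - (16/5)·4²/2)/20000 = -1/3125 m
Superposition: y = Σ y_i = -23/9375 m ≈ -0.002453 m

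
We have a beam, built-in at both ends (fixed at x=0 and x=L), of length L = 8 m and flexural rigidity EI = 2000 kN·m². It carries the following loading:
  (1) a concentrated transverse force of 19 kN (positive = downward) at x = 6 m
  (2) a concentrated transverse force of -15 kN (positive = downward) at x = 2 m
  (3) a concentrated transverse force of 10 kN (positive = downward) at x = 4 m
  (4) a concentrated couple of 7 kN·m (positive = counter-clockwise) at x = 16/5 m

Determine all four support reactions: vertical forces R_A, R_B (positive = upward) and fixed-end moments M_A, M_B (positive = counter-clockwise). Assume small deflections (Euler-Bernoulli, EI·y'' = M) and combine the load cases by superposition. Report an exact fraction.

Load 1 — point force P=19 kN at a=6 m (b=L-a=2):
  R_A = Pb²(3a+b)/L³ = 19·2²·(3·6+2)/8³ = 95/32 kN
  M_A = Pab²/L² = 19·6·2²/8² = 57/8 kN·m
  R_B = Pa²(a+3b)/L³ = 19·6²·(6+3·2)/8³ = 513/32 kN
  M_B = -Pa²b/L² = -19·6²·2/8² = -171/8 kN·m
Load 2 — point force P=-15 kN at a=2 m (b=L-a=6):
  R_A = Pb²(3a+b)/L³ = (-15)·6²·(3·2+6)/8³ = -405/32 kN
  M_A = Pab²/L² = (-15)·2·6²/8² = -135/8 kN·m
  R_B = Pa²(a+3b)/L³ = (-15)·2²·(2+3·6)/8³ = -75/32 kN
  M_B = -Pa²b/L² = -(-15)·2²·6/8² = 45/8 kN·m
Load 3 — point force P=10 kN at a=4 m (b=L-a=4):
  R_A = Pb²(3a+b)/L³ = 10·4²·(3·4+4)/8³ = 5 kN
  M_A = Pab²/L² = 10·4·4²/8² = 10 kN·m
  R_B = Pa²(a+3b)/L³ = 10·4²·(4+3·4)/8³ = 5 kN
  M_B = -Pa²b/L² = -10·4²·4/8² = -10 kN·m
Load 4 — applied couple M₀=7 kN·m at a=16/5 m (b=L-a=24/5):
  R_A = 6M₀ab/L³ = 6·7·(16/5)·(24/5)/8³ = 63/50 kN
  M_A = M₀b(2a-b)/L² = 7·(24/5)·(2·(16/5)-(24/5))/8² = 21/25 kN·m
  R_B = -6M₀ab/L³ = -6·7·(16/5)·(24/5)/8³ = -63/50 kN
  M_B = M₀a(2b-a)/L² = 7·(16/5)·(2·(24/5)-(16/5))/8² = 56/25 kN·m
Superposition: R_A = -1371/400 kN, M_A = 109/100 kN·m, R_B = 6971/400 kN, M_B = -2351/100 kN·m

R_A = -1371/400 kN, M_A = 109/100 kN·m, R_B = 6971/400 kN, M_B = -2351/100 kN·m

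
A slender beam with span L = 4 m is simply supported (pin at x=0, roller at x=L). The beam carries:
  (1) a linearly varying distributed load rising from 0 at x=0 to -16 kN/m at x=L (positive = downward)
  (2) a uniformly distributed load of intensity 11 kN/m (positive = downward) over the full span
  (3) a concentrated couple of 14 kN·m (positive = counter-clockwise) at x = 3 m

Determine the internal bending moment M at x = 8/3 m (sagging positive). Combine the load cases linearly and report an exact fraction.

Load 1 — triangular load w₀=-16 kN/m (0→w₀ over full span):
  M_1 = w₀Lx/6 - w₀x³/(6L) = (-16)·4·(8/3)/6 - (-16)·(8/3)³/(6·4) = -1280/81 kN·m
Load 2 — uniform load w=11 kN/m over full span:
  M_2 = wx(L-x)/2 = 11·(8/3)·(4-(8/3))/2 = 176/9 kN·m
Load 3 — applied couple M₀=14 kN·m at a=3 m (b=L-a=1):
  M_3 = M₀x/L  [x≤a] = 14·(8/3)/4 = 28/3 kN·m
Superposition: M = Σ M_i = 1060/81 kN·m ≈ 13.086420 kN·m

M(8/3) = 1060/81 kN·m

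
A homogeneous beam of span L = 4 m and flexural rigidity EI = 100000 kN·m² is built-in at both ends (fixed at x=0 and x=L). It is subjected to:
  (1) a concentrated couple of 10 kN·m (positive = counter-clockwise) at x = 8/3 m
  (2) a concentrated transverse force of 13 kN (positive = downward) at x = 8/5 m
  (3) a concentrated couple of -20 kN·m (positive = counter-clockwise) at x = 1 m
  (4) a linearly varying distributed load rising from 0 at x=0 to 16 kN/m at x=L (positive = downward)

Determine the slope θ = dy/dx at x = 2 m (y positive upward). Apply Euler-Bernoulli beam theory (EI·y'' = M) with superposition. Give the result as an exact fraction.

θ(2) = 2323/150000000 rad

Load 1 — applied couple M₀=10 kN·m at a=8/3 m (b=L-a=4/3):
  θ_1 = (R_Ax²/2 - M_Ax)/EI  [x≤a] with R_A=10/3, M_A=10/3 = ((10/3)·2²/2 - (10/3)·2)/100000 = 0 rad
Load 2 — point force P=13 kN at a=8/5 m (b=L-a=12/5):
  θ_2 = Pa²(L-x)(2bL-(3b+a)(L-x))/(2L³EI)  [x>a] = 13·(8/5)²·(4-2)·(2·(12/5)·4-(3·(12/5)+(8/5))·(4-2))/(2·4³·100000) = 13/1562500 rad
Load 3 — applied couple M₀=-20 kN·m at a=1 m (b=L-a=3):
  θ_3 = (R_Ax²/2 - M_Ax - M₀(x-a))/EI  [x>a] with R_A=-45/8, M_A=15/4 = ((-45/8)·2²/2 - (15/4)·2 - (-20)·(2-1))/100000 = 1/80000 rad
Load 4 — triangular load w₀=16 kN/m (0→w₀ over full span):
  θ_4 = -w₀(2x(L-x)(L-2x)(x+2L)+x²(L-x)²)/(120LEI) = -16·(2·2·(4-2)·(4-2·2)·(2+2·4)+2²·(4-2)²)/(120·4·100000) = -1/187500 rad
Superposition: θ = Σ θ_i = 2323/150000000 rad ≈ 0.000015 rad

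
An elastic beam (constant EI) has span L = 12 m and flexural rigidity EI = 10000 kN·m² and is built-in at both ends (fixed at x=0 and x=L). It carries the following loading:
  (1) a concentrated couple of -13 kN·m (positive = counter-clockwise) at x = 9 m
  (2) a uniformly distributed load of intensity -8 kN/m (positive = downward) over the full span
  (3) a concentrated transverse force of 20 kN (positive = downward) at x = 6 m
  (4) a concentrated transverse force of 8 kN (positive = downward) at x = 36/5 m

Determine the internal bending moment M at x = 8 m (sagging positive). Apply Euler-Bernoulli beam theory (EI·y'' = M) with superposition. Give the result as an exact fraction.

Load 1 — applied couple M₀=-13 kN·m at a=9 m (b=L-a=3):
  M_1 = R_Ax - M_A  [x≤a] with R_A=-39/32, M_A=-65/16 = (-39/32)·8 - (-65/16) = -91/16 kN·m
Load 2 — uniform load w=-8 kN/m over full span:
  M_2 = wLx/2 - wL²/12 - wx²/2 = (-8)·12·8/2 - (-8)·12²/12 - (-8)·8²/2 = -32 kN·m
Load 3 — point force P=20 kN at a=6 m (b=L-a=6):
  M_3 = Pa²(a+3b)(L-x)/L³ - Pa²b/L²  [x>a] = 20·6²·(6+3·6)·(12-8)/12³ - 20·6²·6/12² = 10 kN·m
Load 4 — point force P=8 kN at a=36/5 m (b=L-a=24/5):
  M_4 = Pa²(a+3b)(L-x)/L³ - Pa²b/L²  [x>a] = 8·(36/5)²·((36/5)+3·(24/5))·(12-8)/12³ - 8·(36/5)²·(24/5)/12² = 864/125 kN·m
Superposition: M = Σ M_i = -41551/2000 kN·m ≈ -20.775500 kN·m

M(8) = -41551/2000 kN·m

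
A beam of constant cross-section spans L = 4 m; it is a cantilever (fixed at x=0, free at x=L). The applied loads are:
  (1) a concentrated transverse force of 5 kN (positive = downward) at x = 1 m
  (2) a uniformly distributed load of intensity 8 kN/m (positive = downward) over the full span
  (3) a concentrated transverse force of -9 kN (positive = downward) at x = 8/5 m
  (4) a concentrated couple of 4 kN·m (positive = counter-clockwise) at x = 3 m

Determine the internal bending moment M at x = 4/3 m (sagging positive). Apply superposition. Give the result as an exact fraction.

M(4/3) = -992/45 kN·m

Load 1 — point force P=5 kN at a=1 m (b=L-a=3):
  M_1 = 0  [x>a] = 0 kN·m
Load 2 — uniform load w=8 kN/m over full span:
  M_2 = -w(L-x)²/2 = -8·(4-(4/3))²/2 = -256/9 kN·m
Load 3 — point force P=-9 kN at a=8/5 m (b=L-a=12/5):
  M_3 = -P(a-x)  [x≤a] = -(-9)·((8/5)-(4/3)) = 12/5 kN·m
Load 4 — applied couple M₀=4 kN·m at a=3 m (b=L-a=1):
  M_4 = M₀  [x≤a] = 4 = 4 kN·m
Superposition: M = Σ M_i = -992/45 kN·m ≈ -22.044444 kN·m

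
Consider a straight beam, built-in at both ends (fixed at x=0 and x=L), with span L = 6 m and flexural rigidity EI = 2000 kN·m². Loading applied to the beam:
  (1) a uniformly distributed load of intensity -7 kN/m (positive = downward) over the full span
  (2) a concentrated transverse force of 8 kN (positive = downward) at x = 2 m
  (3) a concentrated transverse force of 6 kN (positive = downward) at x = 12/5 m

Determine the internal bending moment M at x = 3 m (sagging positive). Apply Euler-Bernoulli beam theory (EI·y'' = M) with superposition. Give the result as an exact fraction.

M(3) = -743/150 kN·m

Load 1 — uniform load w=-7 kN/m over full span:
  M_1 = wLx/2 - wL²/12 - wx²/2 = (-7)·6·3/2 - (-7)·6²/12 - (-7)·3²/2 = -21/2 kN·m
Load 2 — point force P=8 kN at a=2 m (b=L-a=4):
  M_2 = Pa²(a+3b)(L-x)/L³ - Pa²b/L²  [x>a] = 8·2²·(2+3·4)·(6-3)/6³ - 8·2²·4/6² = 8/3 kN·m
Load 3 — point force P=6 kN at a=12/5 m (b=L-a=18/5):
  M_3 = Pa²(a+3b)(L-x)/L³ - Pa²b/L²  [x>a] = 6·(12/5)²·((12/5)+3·(18/5))·(6-3)/6³ - 6·(12/5)²·(18/5)/6² = 72/25 kN·m
Superposition: M = Σ M_i = -743/150 kN·m ≈ -4.953333 kN·m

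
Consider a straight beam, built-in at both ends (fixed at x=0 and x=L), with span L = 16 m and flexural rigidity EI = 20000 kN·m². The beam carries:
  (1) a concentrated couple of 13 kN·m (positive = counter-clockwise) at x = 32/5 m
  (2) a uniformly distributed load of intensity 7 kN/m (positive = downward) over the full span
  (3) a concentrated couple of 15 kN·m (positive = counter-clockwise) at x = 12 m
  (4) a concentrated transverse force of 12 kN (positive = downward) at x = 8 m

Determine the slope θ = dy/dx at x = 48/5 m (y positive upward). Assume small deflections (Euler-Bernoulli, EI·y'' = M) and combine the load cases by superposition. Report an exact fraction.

Load 1 — applied couple M₀=13 kN·m at a=32/5 m (b=L-a=48/5):
  θ_1 = (R_Ax²/2 - M_Ax - M₀(x-a))/EI  [x>a] with R_A=117/100, M_A=39/25 = ((117/100)·(48/5)²/2 - (39/25)·(48/5) - 13·((48/5)-(32/5)))/20000 = -52/390625 rad
Load 2 — uniform load w=7 kN/m over full span:
  θ_2 = -wx(L-x)(L-2x)/(12EI) = -7·(48/5)·(16-(48/5))·(16-2·(48/5))/(12·20000) = 448/78125 rad
Load 3 — applied couple M₀=15 kN·m at a=12 m (b=L-a=4):
  θ_3 = (R_Ax²/2 - M_Ax)/EI  [x≤a] with R_A=135/128, M_A=75/16 = ((135/128)·(48/5)²/2 - (75/16)·(48/5))/20000 = 9/50000 rad
Load 4 — point force P=12 kN at a=8 m (b=L-a=8):
  θ_4 = Pa²(L-x)(2bL-(3b+a)(L-x))/(2L³EI)  [x>a] = 12·8²·(16-(48/5))·(2·8·16-(3·8+8)·(16-(48/5)))/(2·16³·20000) = 24/15625 rad
Superposition: θ = Σ θ_i = 45733/6250000 rad ≈ 0.007317 rad

θ(48/5) = 45733/6250000 rad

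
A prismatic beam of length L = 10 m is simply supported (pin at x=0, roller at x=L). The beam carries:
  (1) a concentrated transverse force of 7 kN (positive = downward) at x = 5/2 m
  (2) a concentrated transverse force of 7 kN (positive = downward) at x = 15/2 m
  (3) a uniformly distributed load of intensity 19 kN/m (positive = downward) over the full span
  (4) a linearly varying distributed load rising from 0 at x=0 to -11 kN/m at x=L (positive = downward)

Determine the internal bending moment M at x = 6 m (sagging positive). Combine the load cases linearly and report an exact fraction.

Load 1 — point force P=7 kN at a=5/2 m (b=L-a=15/2):
  M_1 = Pa(L-x)/L  [x>a] = 7·(5/2)·(10-6)/10 = 7 kN·m
Load 2 — point force P=7 kN at a=15/2 m (b=L-a=5/2):
  M_2 = Pbx/L  [x≤a] = 7·(5/2)·6/10 = 21/2 kN·m
Load 3 — uniform load w=19 kN/m over full span:
  M_3 = wx(L-x)/2 = 19·6·(10-6)/2 = 228 kN·m
Load 4 — triangular load w₀=-11 kN/m (0→w₀ over full span):
  M_4 = w₀Lx/6 - w₀x³/(6L) = (-11)·10·6/6 - (-11)·6³/(6·10) = -352/5 kN·m
Superposition: M = Σ M_i = 1751/10 kN·m ≈ 175.100000 kN·m

M(6) = 1751/10 kN·m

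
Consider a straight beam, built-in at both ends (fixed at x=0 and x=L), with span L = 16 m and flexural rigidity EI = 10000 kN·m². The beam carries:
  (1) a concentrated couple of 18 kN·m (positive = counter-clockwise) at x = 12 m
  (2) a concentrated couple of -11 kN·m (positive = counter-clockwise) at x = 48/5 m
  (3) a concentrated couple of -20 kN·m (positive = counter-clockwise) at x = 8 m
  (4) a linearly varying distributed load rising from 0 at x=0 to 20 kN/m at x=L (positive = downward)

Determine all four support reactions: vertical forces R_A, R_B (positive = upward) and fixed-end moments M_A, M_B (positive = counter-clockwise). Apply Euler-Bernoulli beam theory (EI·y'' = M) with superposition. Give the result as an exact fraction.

Load 1 — applied couple M₀=18 kN·m at a=12 m (b=L-a=4):
  R_A = 6M₀ab/L³ = 6·18·12·4/16³ = 81/64 kN
  M_A = M₀b(2a-b)/L² = 18·4·(2·12-4)/16² = 45/8 kN·m
  R_B = -6M₀ab/L³ = -6·18·12·4/16³ = -81/64 kN
  M_B = M₀a(2b-a)/L² = 18·12·(2·4-12)/16² = -27/8 kN·m
Load 2 — applied couple M₀=-11 kN·m at a=48/5 m (b=L-a=32/5):
  R_A = 6M₀ab/L³ = 6·(-11)·(48/5)·(32/5)/16³ = -99/100 kN
  M_A = M₀b(2a-b)/L² = (-11)·(32/5)·(2·(48/5)-(32/5))/16² = -88/25 kN·m
  R_B = -6M₀ab/L³ = -6·(-11)·(48/5)·(32/5)/16³ = 99/100 kN
  M_B = M₀a(2b-a)/L² = (-11)·(48/5)·(2·(32/5)-(48/5))/16² = -33/25 kN·m
Load 3 — applied couple M₀=-20 kN·m at a=8 m (b=L-a=8):
  R_A = 6M₀ab/L³ = 6·(-20)·8·8/16³ = -15/8 kN
  M_A = M₀b(2a-b)/L² = (-20)·8·(2·8-8)/16² = -5 kN·m
  R_B = -6M₀ab/L³ = -6·(-20)·8·8/16³ = 15/8 kN
  M_B = M₀a(2b-a)/L² = (-20)·8·(2·8-8)/16² = -5 kN·m
Load 4 — triangular load w₀=20 kN/m (0→w₀ over full span):
  R_A = 3w₀L/20 = 3·20·16/20 = 48 kN
  M_A = w₀L²/30 = 20·16²/30 = 512/3 kN·m
  R_B = 7w₀L/20 = 7·20·16/20 = 112 kN
  M_B = -w₀L²/20 = -20·16²/20 = -256 kN·m
Superposition: R_A = 74241/1600 kN, M_A = 100663/600 kN·m, R_B = 181759/1600 kN, M_B = -53139/200 kN·m

R_A = 74241/1600 kN, M_A = 100663/600 kN·m, R_B = 181759/1600 kN, M_B = -53139/200 kN·m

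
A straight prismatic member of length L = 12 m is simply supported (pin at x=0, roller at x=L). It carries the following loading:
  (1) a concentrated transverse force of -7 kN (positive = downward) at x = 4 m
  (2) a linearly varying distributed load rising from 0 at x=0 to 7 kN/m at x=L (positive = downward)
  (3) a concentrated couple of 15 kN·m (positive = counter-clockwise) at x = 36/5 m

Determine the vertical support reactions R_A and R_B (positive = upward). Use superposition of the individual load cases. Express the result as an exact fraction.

Load 1 — point force P=-7 kN at a=4 m (b=L-a=8):
  R_A = Pb/L = (-7)·8/12 = -14/3 kN
  R_B = Pa/L = (-7)·4/12 = -7/3 kN
Load 2 — triangular load w₀=7 kN/m (0→w₀ over full span):
  R_A = w₀L/6 = 7·12/6 = 14 kN
  R_B = w₀L/3 = 7·12/3 = 28 kN
Load 3 — applied couple M₀=15 kN·m at a=36/5 m (b=L-a=24/5):
  R_A = M₀/L = 15/12 = 5/4 kN
  R_B = -M₀/L = -15/12 = -5/4 kN
Superposition: R_A = 127/12 kN, R_B = 293/12 kN

R_A = 127/12 kN, R_B = 293/12 kN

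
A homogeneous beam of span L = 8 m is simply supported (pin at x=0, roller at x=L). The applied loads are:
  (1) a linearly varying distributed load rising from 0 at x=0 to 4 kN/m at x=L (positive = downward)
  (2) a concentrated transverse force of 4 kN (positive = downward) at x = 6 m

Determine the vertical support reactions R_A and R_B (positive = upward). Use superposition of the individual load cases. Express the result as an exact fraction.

Load 1 — triangular load w₀=4 kN/m (0→w₀ over full span):
  R_A = w₀L/6 = 4·8/6 = 16/3 kN
  R_B = w₀L/3 = 4·8/3 = 32/3 kN
Load 2 — point force P=4 kN at a=6 m (b=L-a=2):
  R_A = Pb/L = 4·2/8 = 1 kN
  R_B = Pa/L = 4·6/8 = 3 kN
Superposition: R_A = 19/3 kN, R_B = 41/3 kN

R_A = 19/3 kN, R_B = 41/3 kN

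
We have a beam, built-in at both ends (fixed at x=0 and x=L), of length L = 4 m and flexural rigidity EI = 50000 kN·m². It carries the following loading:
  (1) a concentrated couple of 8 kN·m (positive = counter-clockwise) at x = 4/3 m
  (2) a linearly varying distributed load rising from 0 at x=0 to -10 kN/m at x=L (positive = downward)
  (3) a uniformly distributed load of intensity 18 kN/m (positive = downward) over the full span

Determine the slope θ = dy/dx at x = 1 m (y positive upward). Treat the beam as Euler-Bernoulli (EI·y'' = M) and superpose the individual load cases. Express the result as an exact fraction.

θ(1) = -251/2400000 rad

Load 1 — applied couple M₀=8 kN·m at a=4/3 m (b=L-a=8/3):
  θ_1 = (R_Ax²/2 - M_Ax)/EI  [x≤a] with R_A=8/3, M_A=0 = ((8/3)·1²/2 - 0·1)/50000 = 1/37500 rad
Load 2 — triangular load w₀=-10 kN/m (0→w₀ over full span):
  θ_2 = -w₀(2x(L-x)(L-2x)(x+2L)+x²(L-x)²)/(120LEI) = -(-10)·(2·1·(4-1)·(4-2·1)·(1+2·4)+1²·(4-1)²)/(120·4·50000) = 39/800000 rad
Load 3 — uniform load w=18 kN/m over full span:
  θ_3 = -wx(L-x)(L-2x)/(12EI) = -18·1·(4-1)·(4-2·1)/(12·50000) = -9/50000 rad
Superposition: θ = Σ θ_i = -251/2400000 rad ≈ -0.000105 rad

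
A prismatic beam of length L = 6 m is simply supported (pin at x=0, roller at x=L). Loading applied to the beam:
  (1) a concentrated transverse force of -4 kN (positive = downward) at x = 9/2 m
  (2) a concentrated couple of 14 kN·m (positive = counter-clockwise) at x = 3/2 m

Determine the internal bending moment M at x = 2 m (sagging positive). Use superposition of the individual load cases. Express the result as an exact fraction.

Load 1 — point force P=-4 kN at a=9/2 m (b=L-a=3/2):
  M_1 = Pbx/L  [x≤a] = (-4)·(3/2)·2/6 = -2 kN·m
Load 2 — applied couple M₀=14 kN·m at a=3/2 m (b=L-a=9/2):
  M_2 = M₀x/L - M₀  [x>a] = 14·2/6 - 14 = -28/3 kN·m
Superposition: M = Σ M_i = -34/3 kN·m ≈ -11.333333 kN·m

M(2) = -34/3 kN·m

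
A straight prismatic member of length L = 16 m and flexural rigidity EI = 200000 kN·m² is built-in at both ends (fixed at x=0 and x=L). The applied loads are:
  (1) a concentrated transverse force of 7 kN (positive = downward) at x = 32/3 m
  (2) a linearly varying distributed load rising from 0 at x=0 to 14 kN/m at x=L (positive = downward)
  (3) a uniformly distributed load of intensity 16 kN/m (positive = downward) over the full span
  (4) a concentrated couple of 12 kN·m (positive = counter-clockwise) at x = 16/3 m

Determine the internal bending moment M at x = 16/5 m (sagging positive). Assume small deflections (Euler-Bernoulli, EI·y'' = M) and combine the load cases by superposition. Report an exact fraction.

Load 1 — point force P=7 kN at a=32/3 m (b=L-a=16/3):
  M_1 = Pb²(3a+b)x/L³ - Pab²/L²  [x≤a] = 7·(16/3)²·(3·(32/3)+(16/3))·(16/5)/16³ - 7·(32/3)·(16/3)²/16² = -112/45 kN·m
Load 2 — triangular load w₀=14 kN/m (0→w₀ over full span):
  M_2 = 3w₀Lx/20 - w₀L²/30 - w₀x³/(6L) = 3·14·16·(16/5)/20 - 14·16²/30 - 14·(16/5)³/(6·16) = -6272/375 kN·m
Load 3 — uniform load w=16 kN/m over full span:
  M_3 = wLx/2 - wL²/12 - wx²/2 = 16·16·(16/5)/2 - 16·16²/12 - 16·(16/5)²/2 = -1024/75 kN·m
Load 4 — applied couple M₀=12 kN·m at a=16/3 m (b=L-a=32/3):
  M_4 = R_Ax - M_A  [x≤a] with R_A=1, M_A=0 = 1·(16/5) - 0 = 16/5 kN·m
Superposition: M = Σ M_i = -33376/1125 kN·m ≈ -29.667556 kN·m

M(16/5) = -33376/1125 kN·m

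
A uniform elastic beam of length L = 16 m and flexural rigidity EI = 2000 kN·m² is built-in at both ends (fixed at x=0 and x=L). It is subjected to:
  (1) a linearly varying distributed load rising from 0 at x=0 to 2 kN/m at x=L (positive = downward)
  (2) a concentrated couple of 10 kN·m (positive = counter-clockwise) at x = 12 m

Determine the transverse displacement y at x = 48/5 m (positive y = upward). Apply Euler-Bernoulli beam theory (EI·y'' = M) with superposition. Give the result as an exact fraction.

y(48/5) = -199119/1953125 m

Load 1 — triangular load w₀=2 kN/m (0→w₀ over full span):
  y_1 = -w₀x²(L-x)²(x+2L)/(120LEI) = -2·(48/5)²·(16-(48/5))²·((48/5)+2·16)/(120·16·2000) = -159744/1953125 m
Load 2 — applied couple M₀=10 kN·m at a=12 m (b=L-a=4):
  y_2 = (R_Ax³/6 - M_Ax²/2)/EI  [x≤a] with R_A=45/64, M_A=25/8 = ((45/64)·(48/5)³/6 - (25/8)·(48/5)²/2)/2000 = -63/3125 m
Superposition: y = Σ y_i = -199119/1953125 m ≈ -0.101949 m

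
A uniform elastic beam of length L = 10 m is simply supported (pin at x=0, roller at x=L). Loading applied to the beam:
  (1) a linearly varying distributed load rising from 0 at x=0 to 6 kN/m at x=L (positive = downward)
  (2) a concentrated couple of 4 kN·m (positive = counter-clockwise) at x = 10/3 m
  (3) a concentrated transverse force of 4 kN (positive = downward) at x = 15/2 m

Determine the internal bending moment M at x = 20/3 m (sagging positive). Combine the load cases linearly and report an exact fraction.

Load 1 — triangular load w₀=6 kN/m (0→w₀ over full span):
  M_1 = w₀Lx/6 - w₀x³/(6L) = 6·10·(20/3)/6 - 6·(20/3)³/(6·10) = 1000/27 kN·m
Load 2 — applied couple M₀=4 kN·m at a=10/3 m (b=L-a=20/3):
  M_2 = M₀x/L - M₀  [x>a] = 4·(20/3)/10 - 4 = -4/3 kN·m
Load 3 — point force P=4 kN at a=15/2 m (b=L-a=5/2):
  M_3 = Pbx/L  [x≤a] = 4·(5/2)·(20/3)/10 = 20/3 kN·m
Superposition: M = Σ M_i = 1144/27 kN·m ≈ 42.370370 kN·m

M(20/3) = 1144/27 kN·m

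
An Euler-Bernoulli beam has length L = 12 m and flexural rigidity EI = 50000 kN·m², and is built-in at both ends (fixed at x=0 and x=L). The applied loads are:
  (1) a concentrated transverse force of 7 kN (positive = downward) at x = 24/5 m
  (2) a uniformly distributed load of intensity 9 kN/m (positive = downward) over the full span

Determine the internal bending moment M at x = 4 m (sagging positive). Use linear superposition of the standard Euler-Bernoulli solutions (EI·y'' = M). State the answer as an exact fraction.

M(4) = 5256/125 kN·m

Load 1 — point force P=7 kN at a=24/5 m (b=L-a=36/5):
  M_1 = Pb²(3a+b)x/L³ - Pab²/L²  [x≤a] = 7·(36/5)²·(3·(24/5)+(36/5))·4/12³ - 7·(24/5)·(36/5)²/12² = 756/125 kN·m
Load 2 — uniform load w=9 kN/m over full span:
  M_2 = wLx/2 - wL²/12 - wx²/2 = 9·12·4/2 - 9·12²/12 - 9·4²/2 = 36 kN·m
Superposition: M = Σ M_i = 5256/125 kN·m ≈ 42.048000 kN·m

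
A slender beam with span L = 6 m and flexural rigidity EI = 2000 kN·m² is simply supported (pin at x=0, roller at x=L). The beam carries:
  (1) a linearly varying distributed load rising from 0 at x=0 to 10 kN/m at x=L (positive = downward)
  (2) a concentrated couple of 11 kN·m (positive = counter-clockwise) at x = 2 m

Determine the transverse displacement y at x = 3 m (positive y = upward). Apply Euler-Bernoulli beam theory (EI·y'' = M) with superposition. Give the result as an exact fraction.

Load 1 — triangular load w₀=10 kN/m (0→w₀ over full span):
  y_1 = -w₀x(7L⁴-10L²x²+3x⁴)/(360LEI) = -10·3·(7·6⁴-10·6²·3²+3·3⁴)/(360·6·2000) = -27/640 m
Load 2 — applied couple M₀=11 kN·m at a=2 m (b=L-a=4):
  y_2 = (M₀x³/(6L)-M₀(x-a)²/2+C₁x)/EI  [x>a] with C₁=M₀(3b²-L²)/(6L)=11/3 = (11·3³/(6·6)-11·(3-2)²/2+(11/3)·3)/2000 = 11/1600 m
Superposition: y = Σ y_i = -113/3200 m ≈ -0.035312 m

y(3) = -113/3200 m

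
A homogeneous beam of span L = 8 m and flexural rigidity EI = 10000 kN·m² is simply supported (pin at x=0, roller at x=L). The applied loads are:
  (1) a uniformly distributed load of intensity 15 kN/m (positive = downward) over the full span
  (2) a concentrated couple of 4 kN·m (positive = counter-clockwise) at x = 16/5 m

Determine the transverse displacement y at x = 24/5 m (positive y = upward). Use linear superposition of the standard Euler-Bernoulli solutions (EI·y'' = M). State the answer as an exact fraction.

Load 1 — uniform load w=15 kN/m over full span:
  y_1 = -wx(L³-2Lx²+x³)/(24EI) = -15·(24/5)·(8³-2·8·(24/5)²+(24/5)³)/(24·10000) = -5952/78125 m
Load 2 — applied couple M₀=4 kN·m at a=16/5 m (b=L-a=24/5):
  y_2 = (M₀x³/(6L)-M₀(x-a)²/2+C₁x)/EI  [x>a] with C₁=M₀(3b²-L²)/(6L)=32/75 = (4·(24/5)³/(6·8)-4·((24/5)-(16/5))²/2+(32/75)·(24/5))/10000 = 48/78125 m
Superposition: y = Σ y_i = -5904/78125 m ≈ -0.075571 m

y(24/5) = -5904/78125 m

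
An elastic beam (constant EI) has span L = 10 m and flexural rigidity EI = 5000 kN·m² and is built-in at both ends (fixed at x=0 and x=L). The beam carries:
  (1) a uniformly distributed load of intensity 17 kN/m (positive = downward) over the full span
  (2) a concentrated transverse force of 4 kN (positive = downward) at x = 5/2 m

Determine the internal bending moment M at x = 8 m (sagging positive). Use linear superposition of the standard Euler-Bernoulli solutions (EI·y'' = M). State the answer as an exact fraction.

Load 1 — uniform load w=17 kN/m over full span:
  M_1 = wLx/2 - wL²/12 - wx²/2 = 17·10·8/2 - 17·10²/12 - 17·8²/2 = -17/3 kN·m
Load 2 — point force P=4 kN at a=5/2 m (b=L-a=15/2):
  M_2 = Pa²(a+3b)(L-x)/L³ - Pa²b/L²  [x>a] = 4·(5/2)²·((5/2)+3·(15/2))·(10-8)/10³ - 4·(5/2)²·(15/2)/10² = -5/8 kN·m
Superposition: M = Σ M_i = -151/24 kN·m ≈ -6.291667 kN·m

M(8) = -151/24 kN·m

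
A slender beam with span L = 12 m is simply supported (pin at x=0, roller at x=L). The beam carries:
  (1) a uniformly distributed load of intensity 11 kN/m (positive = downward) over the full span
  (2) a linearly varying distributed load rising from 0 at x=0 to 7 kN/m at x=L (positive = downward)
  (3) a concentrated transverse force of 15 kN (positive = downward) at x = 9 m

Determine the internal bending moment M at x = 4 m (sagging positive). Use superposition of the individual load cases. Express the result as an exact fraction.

Load 1 — uniform load w=11 kN/m over full span:
  M_1 = wx(L-x)/2 = 11·4·(12-4)/2 = 176 kN·m
Load 2 — triangular load w₀=7 kN/m (0→w₀ over full span):
  M_2 = w₀Lx/6 - w₀x³/(6L) = 7·12·4/6 - 7·4³/(6·12) = 448/9 kN·m
Load 3 — point force P=15 kN at a=9 m (b=L-a=3):
  M_3 = Pbx/L  [x≤a] = 15·3·4/12 = 15 kN·m
Superposition: M = Σ M_i = 2167/9 kN·m ≈ 240.777778 kN·m

M(4) = 2167/9 kN·m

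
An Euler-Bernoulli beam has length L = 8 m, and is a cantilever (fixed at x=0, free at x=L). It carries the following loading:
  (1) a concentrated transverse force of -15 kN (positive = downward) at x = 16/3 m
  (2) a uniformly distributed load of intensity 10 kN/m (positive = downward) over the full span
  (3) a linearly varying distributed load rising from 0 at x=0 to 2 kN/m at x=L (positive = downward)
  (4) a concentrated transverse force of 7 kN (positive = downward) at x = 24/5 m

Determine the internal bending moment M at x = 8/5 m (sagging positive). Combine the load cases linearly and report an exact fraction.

M(8/5) = -75464/375 kN·m

Load 1 — point force P=-15 kN at a=16/3 m (b=L-a=8/3):
  M_1 = -P(a-x)  [x≤a] = -(-15)·((16/3)-(8/5)) = 56 kN·m
Load 2 — uniform load w=10 kN/m over full span:
  M_2 = -w(L-x)²/2 = -10·(8-(8/5))²/2 = -1024/5 kN·m
Load 3 — triangular load w₀=2 kN/m (0→w₀ over full span):
  M_3 = w₀Lx/2 - w₀L²/3 - w₀x³/(6L) = 2·8·(8/5)/2 - 2·8²/3 - 2·(8/5)³/(6·8) = -11264/375 kN·m
Load 4 — point force P=7 kN at a=24/5 m (b=L-a=16/5):
  M_4 = -P(a-x)  [x≤a] = -7·((24/5)-(8/5)) = -112/5 kN·m
Superposition: M = Σ M_i = -75464/375 kN·m ≈ -201.237333 kN·m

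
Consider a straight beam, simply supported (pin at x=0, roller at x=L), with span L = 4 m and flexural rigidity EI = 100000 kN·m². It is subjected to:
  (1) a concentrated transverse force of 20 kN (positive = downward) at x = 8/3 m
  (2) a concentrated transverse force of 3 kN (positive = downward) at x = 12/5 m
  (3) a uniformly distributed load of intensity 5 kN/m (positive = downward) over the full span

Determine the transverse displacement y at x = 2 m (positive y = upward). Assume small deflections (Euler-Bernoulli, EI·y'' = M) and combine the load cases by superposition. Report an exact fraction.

y(2) = -218491/506250000 m

Load 1 — point force P=20 kN at a=8/3 m (b=L-a=4/3):
  y_1 = -Pbx(L²-b²-x²)/(6LEI)  [x≤a] = -20·(4/3)·2·(4²-(4/3)²-2²)/(6·4·100000) = -23/101250 m
Load 2 — point force P=3 kN at a=12/5 m (b=L-a=8/5):
  y_2 = -Pbx(L²-b²-x²)/(6LEI)  [x≤a] = -3·(8/5)·2·(4²-(8/5)²-2²)/(6·4·100000) = -59/1562500 m
Load 3 — uniform load w=5 kN/m over full span:
  y_3 = -wx(L³-2Lx²+x³)/(24EI) = -5·2·(4³-2·4·2²+2³)/(24·100000) = -1/6000 m
Superposition: y = Σ y_i = -218491/506250000 m ≈ -0.000432 m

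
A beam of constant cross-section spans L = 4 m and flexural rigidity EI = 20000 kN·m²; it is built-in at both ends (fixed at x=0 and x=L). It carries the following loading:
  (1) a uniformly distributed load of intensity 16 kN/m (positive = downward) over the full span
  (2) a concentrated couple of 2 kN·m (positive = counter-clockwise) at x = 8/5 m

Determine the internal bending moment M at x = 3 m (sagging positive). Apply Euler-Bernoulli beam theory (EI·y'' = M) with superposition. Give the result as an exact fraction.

Load 1 — uniform load w=16 kN/m over full span:
  M_1 = wLx/2 - wL²/12 - wx²/2 = 16·4·3/2 - 16·4²/12 - 16·3²/2 = 8/3 kN·m
Load 2 — applied couple M₀=2 kN·m at a=8/5 m (b=L-a=12/5):
  M_2 = R_Ax - M_A - M₀  [x>a] with R_A=18/25, M_A=6/25 = (18/25)·3 - (6/25) - 2 = -2/25 kN·m
Superposition: M = Σ M_i = 194/75 kN·m ≈ 2.586667 kN·m

M(3) = 194/75 kN·m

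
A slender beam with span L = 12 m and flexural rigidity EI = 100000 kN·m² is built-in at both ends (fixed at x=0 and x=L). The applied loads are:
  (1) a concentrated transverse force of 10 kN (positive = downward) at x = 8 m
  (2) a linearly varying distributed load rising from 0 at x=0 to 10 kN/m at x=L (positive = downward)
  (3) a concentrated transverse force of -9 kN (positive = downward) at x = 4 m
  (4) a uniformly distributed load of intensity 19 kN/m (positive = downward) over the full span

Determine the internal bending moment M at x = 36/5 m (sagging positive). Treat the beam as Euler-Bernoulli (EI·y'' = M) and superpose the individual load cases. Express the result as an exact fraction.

Load 1 — point force P=10 kN at a=8 m (b=L-a=4):
  M_1 = Pb²(3a+b)x/L³ - Pab²/L²  [x≤a] = 10·4²·(3·8+4)·(36/5)/12³ - 10·8·4²/12² = 88/9 kN·m
Load 2 — triangular load w₀=10 kN/m (0→w₀ over full span):
  M_2 = 3w₀Lx/20 - w₀L²/30 - w₀x³/(6L) = 3·10·12·(36/5)/20 - 10·12²/30 - 10·(36/5)³/(6·12) = 744/25 kN·m
Load 3 — point force P=-9 kN at a=4 m (b=L-a=8):
  M_3 = Pa²(a+3b)(L-x)/L³ - Pa²b/L²  [x>a] = (-9)·4²·(4+3·8)·(12-(36/5))/12³ - (-9)·4²·8/12² = -16/5 kN·m
Load 4 — uniform load w=19 kN/m over full span:
  M_4 = wLx/2 - wL²/12 - wx²/2 = 19·12·(36/5)/2 - 19·12²/12 - 19·(36/5)²/2 = 2508/25 kN·m
Superposition: M = Σ M_i = 30748/225 kN·m ≈ 136.657778 kN·m

M(36/5) = 30748/225 kN·m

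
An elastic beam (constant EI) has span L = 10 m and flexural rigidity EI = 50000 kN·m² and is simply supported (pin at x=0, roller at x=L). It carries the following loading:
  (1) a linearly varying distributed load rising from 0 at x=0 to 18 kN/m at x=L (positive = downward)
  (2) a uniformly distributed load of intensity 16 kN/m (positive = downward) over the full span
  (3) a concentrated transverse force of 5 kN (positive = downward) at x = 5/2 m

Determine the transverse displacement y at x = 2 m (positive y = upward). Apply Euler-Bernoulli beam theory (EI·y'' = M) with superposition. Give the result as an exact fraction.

Load 1 — triangular load w₀=18 kN/m (0→w₀ over full span):
  y_1 = -w₀x(7L⁴-10L²x²+3x⁴)/(360LEI) = -18·2·(7·10⁴-10·10²·2²+3·2⁴)/(360·10·50000) = -1032/78125 m
Load 2 — uniform load w=16 kN/m over full span:
  y_2 = -wx(L³-2Lx²+x³)/(24EI) = -16·2·(10³-2·10·2²+2³)/(24·50000) = -232/9375 m
Load 3 — point force P=5 kN at a=5/2 m (b=L-a=15/2):
  y_3 = -Pbx(L²-b²-x²)/(6LEI)  [x≤a] = -5·(15/2)·2·(10²-(15/2)²-2²)/(6·10·50000) = -159/160000 m
Superposition: y = Σ y_i = -2337001/60000000 m ≈ -0.038950 m

y(2) = -2337001/60000000 m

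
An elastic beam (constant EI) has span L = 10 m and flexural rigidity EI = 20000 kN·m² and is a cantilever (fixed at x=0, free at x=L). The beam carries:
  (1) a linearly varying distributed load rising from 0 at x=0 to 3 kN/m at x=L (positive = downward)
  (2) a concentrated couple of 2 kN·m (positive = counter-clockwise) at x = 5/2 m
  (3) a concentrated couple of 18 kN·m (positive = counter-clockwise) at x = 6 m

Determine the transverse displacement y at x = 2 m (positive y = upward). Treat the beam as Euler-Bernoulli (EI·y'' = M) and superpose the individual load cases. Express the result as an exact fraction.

Load 1 — triangular load w₀=3 kN/m (0→w₀ over full span):
  y_1 = (w₀Lx³/12-w₀L²x²/6-w₀x⁵/(120L))/EI = (3·10·2³/12-3·10²·2²/6-3·2⁵/(120·10))/20000 = -2251/250000 m
Load 2 — applied couple M₀=2 kN·m at a=5/2 m (b=L-a=15/2):
  y_2 = M₀x²/(2EI)  [x≤a] = 2·2²/(2·20000) = 1/5000 m
Load 3 — applied couple M₀=18 kN·m at a=6 m (b=L-a=4):
  y_3 = M₀x²/(2EI)  [x≤a] = 18·2²/(2·20000) = 9/5000 m
Superposition: y = Σ y_i = -1751/250000 m ≈ -0.007004 m

y(2) = -1751/250000 m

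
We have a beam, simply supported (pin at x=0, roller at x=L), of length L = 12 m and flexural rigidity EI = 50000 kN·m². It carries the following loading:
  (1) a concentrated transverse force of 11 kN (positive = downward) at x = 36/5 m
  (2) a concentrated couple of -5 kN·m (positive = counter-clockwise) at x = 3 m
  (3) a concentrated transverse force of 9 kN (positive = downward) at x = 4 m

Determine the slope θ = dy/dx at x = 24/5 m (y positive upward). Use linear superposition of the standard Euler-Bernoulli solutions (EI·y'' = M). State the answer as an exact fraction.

θ(24/5) = -54451/50000000 rad

Load 1 — point force P=11 kN at a=36/5 m (b=L-a=24/5):
  θ_1 = -Pb(L²-b²-3x²)/(6LEI)  [x≤a] = -11·(24/5)·(12²-(24/5)²-3·(24/5)²)/(6·12·50000) = -297/390625 rad
Load 2 — applied couple M₀=-5 kN·m at a=3 m (b=L-a=9):
  θ_2 = (M₀x²/(2L)-M₀(x-a)+C₁)/EI  [x>a] with C₁=M₀(3b²-L²)/(6L)=-55/8 = ((-5)·(24/5)²/(2·12)-(-5)·((24/5)-3)+(-55/8))/50000 = -107/2000000 rad
Load 3 — point force P=9 kN at a=4 m (b=L-a=8):
  θ_3 = -Pa(2L²-6Lx+3x²+a²)/(6LEI)  [x>a] = -9·4·(2·12²-6·12·(24/5)+3·(24/5)²+4²)/(6·12·50000) = -43/156250 rad
Superposition: θ = Σ θ_i = -54451/50000000 rad ≈ -0.001089 rad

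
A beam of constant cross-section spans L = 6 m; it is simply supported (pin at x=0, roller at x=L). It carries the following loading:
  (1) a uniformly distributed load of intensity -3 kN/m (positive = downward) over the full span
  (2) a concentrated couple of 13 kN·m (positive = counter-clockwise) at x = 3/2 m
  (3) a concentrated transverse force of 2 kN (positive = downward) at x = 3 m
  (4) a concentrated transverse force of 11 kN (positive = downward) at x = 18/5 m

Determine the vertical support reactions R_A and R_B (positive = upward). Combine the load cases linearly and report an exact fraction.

R_A = -43/30 kN, R_B = -107/30 kN

Load 1 — uniform load w=-3 kN/m over full span:
  R_A = wL/2 = (-3)·6/2 = -9 kN
  R_B = wL/2 = (-3)·6/2 = -9 kN
Load 2 — applied couple M₀=13 kN·m at a=3/2 m (b=L-a=9/2):
  R_A = M₀/L = 13/6 kN
  R_B = -M₀/L = -13/6 kN
Load 3 — point force P=2 kN at a=3 m (b=L-a=3):
  R_A = Pb/L = 2·3/6 = 1 kN
  R_B = Pa/L = 2·3/6 = 1 kN
Load 4 — point force P=11 kN at a=18/5 m (b=L-a=12/5):
  R_A = Pb/L = 11·(12/5)/6 = 22/5 kN
  R_B = Pa/L = 11·(18/5)/6 = 33/5 kN
Superposition: R_A = -43/30 kN, R_B = -107/30 kN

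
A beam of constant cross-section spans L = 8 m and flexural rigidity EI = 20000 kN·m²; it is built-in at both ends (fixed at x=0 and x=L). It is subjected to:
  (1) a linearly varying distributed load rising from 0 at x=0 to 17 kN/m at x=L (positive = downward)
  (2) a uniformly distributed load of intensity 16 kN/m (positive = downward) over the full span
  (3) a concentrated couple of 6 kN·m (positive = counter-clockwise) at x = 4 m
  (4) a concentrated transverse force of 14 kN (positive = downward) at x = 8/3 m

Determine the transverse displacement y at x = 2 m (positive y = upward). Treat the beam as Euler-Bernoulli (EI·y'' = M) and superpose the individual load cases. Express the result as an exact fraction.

Load 1 — triangular load w₀=17 kN/m (0→w₀ over full span):
  y_1 = -w₀x²(L-x)²(x+2L)/(120LEI) = -17·2²·(8-2)²·(2+2·8)/(120·8·20000) = -459/200000 m
Load 2 — uniform load w=16 kN/m over full span:
  y_2 = -wx²(L-x)²/(24EI) = -16·2²·(8-2)²/(24·20000) = -3/625 m
Load 3 — applied couple M₀=6 kN·m at a=4 m (b=L-a=4):
  y_3 = (R_Ax³/6 - M_Ax²/2)/EI  [x≤a] with R_A=9/8, M_A=3/2 = ((9/8)·2³/6 - (3/2)·2²/2)/20000 = -3/40000 m
Load 4 — point force P=14 kN at a=8/3 m (b=L-a=16/3):
  y_4 = -Pb²x²(3aL-(3a+b)x)/(6L³EI)  [x≤a] = -14·(16/3)²·2²·(3·(8/3)·8-(3·(8/3)+(16/3))·2)/(6·8³·20000) = -49/50625 m
Superposition: y = Σ y_i = -65917/8100000 m ≈ -0.008138 m

y(2) = -65917/8100000 m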